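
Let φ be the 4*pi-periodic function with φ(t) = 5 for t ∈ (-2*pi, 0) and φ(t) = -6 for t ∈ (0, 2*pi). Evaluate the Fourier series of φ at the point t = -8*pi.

t = -8*pi differs from t = 0 by -2 full period(s), and the series is 4*pi-periodic.
At t = 0 the one-sided limits are φ(0^-) = 5 and φ(0^+) = -6.
By Dirichlet's theorem the series converges to their average, [(5) + (-6)]/2 = -1/2.

-1/2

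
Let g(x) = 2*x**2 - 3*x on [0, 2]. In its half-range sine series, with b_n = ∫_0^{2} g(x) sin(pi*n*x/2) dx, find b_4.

b_4 = ∫_0^{2} (2*x**2 - 3*x) sin(2*pi*x) dx.
Integrating by parts twice (tabular method), an antiderivative of (2*x**2 - 3*x) sin(2*pi*x) is -x**2*cos(2*pi*x)/pi + x*sin(2*pi*x)/pi**2 + 3*x*cos(2*pi*x)/(2*pi) - 3*sin(2*pi*x)/(4*pi**2) + cos(2*pi*x)/(2*pi**3); evaluating from 0 to 2: ∫_{0}^{2} (2*x**2 - 3*x) sin(2*pi*x) dx = ((1/2 - pi**2)/pi**3) - (1/(2*pi**3)) = -1/pi.
Hence b_4 = -1/pi.

-1/pi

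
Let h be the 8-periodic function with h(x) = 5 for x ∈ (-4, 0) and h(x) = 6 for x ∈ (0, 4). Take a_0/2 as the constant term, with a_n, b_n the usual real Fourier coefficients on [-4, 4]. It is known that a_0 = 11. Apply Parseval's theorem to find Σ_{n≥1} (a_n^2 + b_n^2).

1/2

Parseval: a_0^2/2 + Σ_{n≥1} (a_n^2+b_n^2) = 1/4 ∫_{-4}^{4} h(x)^2 dx = 61.
Subtract a_0^2/2 = 121/2: Σ (a_n^2+b_n^2) = 1/2.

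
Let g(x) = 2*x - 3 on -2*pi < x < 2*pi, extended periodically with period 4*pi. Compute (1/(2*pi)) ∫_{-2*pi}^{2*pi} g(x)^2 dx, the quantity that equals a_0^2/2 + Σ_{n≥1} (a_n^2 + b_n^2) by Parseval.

18 + 32*pi**2/3

(1/(2*pi)) ∫_{-2*pi}^{2*pi} g(x)^2 dx = (1/(2*pi)) · (36*pi + 64*pi**3/3) = 18 + 32*pi**2/3.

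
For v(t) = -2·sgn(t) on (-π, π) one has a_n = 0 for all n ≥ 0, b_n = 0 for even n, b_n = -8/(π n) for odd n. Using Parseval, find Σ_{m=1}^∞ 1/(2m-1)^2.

Parseval: Σ b_n^2 = (1/π) ∫_{-π}^{π} v(t)^2 dt = 8.
Only odd n contribute, with b_n^2 = 64/(π^2 n^2), so Σ_{m≥1} 1/(2m-1)^2 = π^2·(8)/64 = pi**2/8.

pi**2/8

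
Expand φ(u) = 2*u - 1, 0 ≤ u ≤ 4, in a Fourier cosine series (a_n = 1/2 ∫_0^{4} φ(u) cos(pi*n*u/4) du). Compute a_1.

a_1 = 1/2 ∫_0^{4} (2*u - 1) cos(pi*u/4) du.
Integrating by parts (boundary term plus one more integral), an antiderivative of (2*u - 1) cos(pi*u/4) is 8*u*sin(pi*u/4)/pi - 4*sin(pi*u/4)/pi + 32*cos(pi*u/4)/pi**2; evaluating from 0 to 4: ∫_{0}^{4} (2*u - 1) cos(pi*u/4) du = (-32/pi**2) - (32/pi**2) = -64/pi**2.
Hence a_1 = (1/2)·(-64/pi**2) = -32/pi**2.

-32/pi**2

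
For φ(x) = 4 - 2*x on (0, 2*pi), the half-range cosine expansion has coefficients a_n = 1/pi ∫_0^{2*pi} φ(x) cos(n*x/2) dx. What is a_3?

16/(9*pi)

a_3 = 1/pi ∫_0^{2*pi} (4 - 2*x) cos(3*x/2) dx.
Integrating by parts (boundary term plus one more integral), an antiderivative of (4 - 2*x) cos(3*x/2) is -4*x*sin(3*x/2)/3 + 8*sin(3*x/2)/3 - 8*cos(3*x/2)/9; evaluating from 0 to 2*pi: ∫_{0}^{2*pi} (4 - 2*x) cos(3*x/2) dx = (8/9) - (-8/9) = 16/9.
Hence a_3 = (1/pi)·(16/9) = 16/(9*pi).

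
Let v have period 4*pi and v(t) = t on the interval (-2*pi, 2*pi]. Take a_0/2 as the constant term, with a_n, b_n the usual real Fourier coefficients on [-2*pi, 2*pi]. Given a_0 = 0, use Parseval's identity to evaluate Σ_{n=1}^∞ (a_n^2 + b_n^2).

Parseval: a_0^2/2 + Σ_{n≥1} (a_n^2+b_n^2) = (1/(2*pi)) ∫_{-2*pi}^{2*pi} v(t)^2 dt = 8*pi**2/3.
Subtract a_0^2/2 = 0: Σ (a_n^2+b_n^2) = 8*pi**2/3.

8*pi**2/3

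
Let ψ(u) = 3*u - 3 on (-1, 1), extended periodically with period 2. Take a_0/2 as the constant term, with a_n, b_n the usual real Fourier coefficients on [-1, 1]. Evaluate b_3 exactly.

b_3 = ∫_{-1}^{1} ψ(u) sin(3*pi*u) du.
Integrating by parts (boundary term plus one more integral), an antiderivative of (3*u - 3) sin(3*pi*u) is -u*cos(3*pi*u)/pi + sin(3*pi*u)/(3*pi**2) + cos(3*pi*u)/pi; evaluating from -1 to 1: ∫_{-1}^{1} (3*u - 3) sin(3*pi*u) du = (0) - (-2/pi) = 2/pi.
Hence b_3 = 2/pi.

2/pi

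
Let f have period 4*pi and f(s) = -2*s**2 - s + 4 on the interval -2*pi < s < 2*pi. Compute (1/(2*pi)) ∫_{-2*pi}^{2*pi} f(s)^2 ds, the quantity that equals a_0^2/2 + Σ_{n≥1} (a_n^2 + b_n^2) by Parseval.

-40*pi**2 + 32 + 128*pi**4/5

(1/(2*pi)) ∫_{-2*pi}^{2*pi} f(s)^2 ds = (1/(2*pi)) · (-80*pi**3 + 64*pi + 256*pi**5/5) = -40*pi**2 + 32 + 128*pi**4/5.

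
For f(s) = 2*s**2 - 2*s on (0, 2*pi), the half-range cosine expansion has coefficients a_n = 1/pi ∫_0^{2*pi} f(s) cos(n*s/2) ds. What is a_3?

a_3 = 1/pi ∫_0^{2*pi} (2*s**2 - 2*s) cos(3*s/2) ds.
Integrating by parts twice (tabular method), an antiderivative of (2*s**2 - 2*s) cos(3*s/2) is 4*s**2*sin(3*s/2)/3 - 4*s*sin(3*s/2)/3 + 16*s*cos(3*s/2)/9 - 32*sin(3*s/2)/27 - 8*cos(3*s/2)/9; evaluating from 0 to 2*pi: ∫_{0}^{2*pi} (2*s**2 - 2*s) cos(3*s/2) ds = (8/9 - 32*pi/9) - (-8/9) = 16/9 - 32*pi/9.
Hence a_3 = (1/pi)·(16/9 - 32*pi/9) = 16*(1 - 2*pi)/(9*pi).

16*(1 - 2*pi)/(9*pi)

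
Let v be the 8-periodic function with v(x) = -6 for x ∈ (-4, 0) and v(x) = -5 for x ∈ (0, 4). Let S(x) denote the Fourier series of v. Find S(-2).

v is continuous at x = -2 with value -6, so the series converges to -6 there.

-6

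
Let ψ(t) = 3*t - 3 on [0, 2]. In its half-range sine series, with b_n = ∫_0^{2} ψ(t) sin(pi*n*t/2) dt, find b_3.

b_3 = ∫_0^{2} (3*t - 3) sin(3*pi*t/2) dt.
Integrating by parts (boundary term plus one more integral), an antiderivative of (3*t - 3) sin(3*pi*t/2) is -2*t*cos(3*pi*t/2)/pi + 4*sin(3*pi*t/2)/(3*pi**2) + 2*cos(3*pi*t/2)/pi; evaluating from 0 to 2: ∫_{0}^{2} (3*t - 3) sin(3*pi*t/2) dt = (2/pi) - (2/pi) = 0.
Hence b_3 = 0.

0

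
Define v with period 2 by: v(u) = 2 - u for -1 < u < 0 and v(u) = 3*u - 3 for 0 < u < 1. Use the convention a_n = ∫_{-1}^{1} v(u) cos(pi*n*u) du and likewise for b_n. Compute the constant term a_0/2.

1/2

a_0 = ∫_{-1}^{1} v(u) du = 1.
So the constant term a_0/2 = 1/2.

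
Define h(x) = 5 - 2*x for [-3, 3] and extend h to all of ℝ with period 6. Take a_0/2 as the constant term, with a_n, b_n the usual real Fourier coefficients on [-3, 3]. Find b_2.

b_2 = 1/3 ∫_{-3}^{3} h(x) sin(2*pi*x/3) dx.
Integrating by parts (boundary term plus one more integral), an antiderivative of (5 - 2*x) sin(2*pi*x/3) is 3*x*cos(2*pi*x/3)/pi - 9*sin(2*pi*x/3)/(2*pi**2) - 15*cos(2*pi*x/3)/(2*pi); evaluating from -3 to 3: ∫_{-3}^{3} (5 - 2*x) sin(2*pi*x/3) dx = (3/(2*pi)) - (-33/(2*pi)) = 18/pi.
Hence b_2 = (1/3)·(18/pi) = 6/pi.

6/pi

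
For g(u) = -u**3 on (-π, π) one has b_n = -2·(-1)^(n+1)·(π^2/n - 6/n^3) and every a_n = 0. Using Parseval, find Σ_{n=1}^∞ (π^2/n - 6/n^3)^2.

Parseval: Σ b_n^2 = (1/π) ∫_{-π}^{π} g(u)^2 du = 2*pi**6/7.
b_n^2 = 4·(π^2/n - 6/n^3)^2, so the sum equals (2*pi**6/7)/4 = pi**6/14.

pi**6/14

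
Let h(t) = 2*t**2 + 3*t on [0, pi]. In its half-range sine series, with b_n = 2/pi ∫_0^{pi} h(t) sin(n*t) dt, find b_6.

-2*pi/3 - 1

b_6 = 2/pi ∫_0^{pi} (2*t**2 + 3*t) sin(6*t) dt.
Integrating by parts twice (tabular method), an antiderivative of (2*t**2 + 3*t) sin(6*t) is -t**2*cos(6*t)/3 + t*sin(6*t)/9 - t*cos(6*t)/2 + sin(6*t)/12 + cos(6*t)/54; evaluating from 0 to pi: ∫_{0}^{pi} (2*t**2 + 3*t) sin(6*t) dt = (-pi**2/3 - pi/2 + 1/54) - (1/54) = -pi*(3 + 2*pi)/6.
Hence b_6 = (2/pi)·(-pi*(3 + 2*pi)/6) = -2*pi/3 - 1.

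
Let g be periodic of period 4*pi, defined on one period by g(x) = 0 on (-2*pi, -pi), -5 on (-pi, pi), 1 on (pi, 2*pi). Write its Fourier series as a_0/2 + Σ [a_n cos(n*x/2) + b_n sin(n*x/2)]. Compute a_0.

-9/2

a_0 = (1/(2*pi)) ∫_{-2*pi}^{2*pi} g(x) dx = (1/(2*pi)) · (-9*pi) = -9/2.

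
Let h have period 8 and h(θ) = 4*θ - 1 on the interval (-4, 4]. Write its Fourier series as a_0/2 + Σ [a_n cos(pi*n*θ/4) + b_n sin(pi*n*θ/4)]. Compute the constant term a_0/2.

-1

a_0 = 1/4 ∫_{-4}^{4} h(θ) dθ = 1/4 · (-8) = -2.
So the constant term a_0/2 = -1.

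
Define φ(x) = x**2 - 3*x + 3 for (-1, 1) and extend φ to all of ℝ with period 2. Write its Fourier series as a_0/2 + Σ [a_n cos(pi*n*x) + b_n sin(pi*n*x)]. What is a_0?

a_0 = ∫_{-1}^{1} φ(x) dx = 20/3.

20/3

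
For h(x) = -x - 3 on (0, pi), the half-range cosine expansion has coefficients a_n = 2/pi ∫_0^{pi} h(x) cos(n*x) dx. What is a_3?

a_3 = 2/pi ∫_0^{pi} (-x - 3) cos(3*x) dx.
Integrating by parts (boundary term plus one more integral), an antiderivative of (-x - 3) cos(3*x) is -x*sin(3*x)/3 - sin(3*x) - cos(3*x)/9; evaluating from 0 to pi: ∫_{0}^{pi} (-x - 3) cos(3*x) dx = (1/9) - (-1/9) = 2/9.
Hence a_3 = (2/pi)·(2/9) = 4/(9*pi).

4/(9*pi)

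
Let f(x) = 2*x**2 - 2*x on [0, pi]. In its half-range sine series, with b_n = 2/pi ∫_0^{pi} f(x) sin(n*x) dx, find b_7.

4*(-49*pi - 4 + 49*pi**2)/(343*pi)

b_7 = 2/pi ∫_0^{pi} (2*x**2 - 2*x) sin(7*x) dx.
Integrating by parts twice (tabular method), an antiderivative of (2*x**2 - 2*x) sin(7*x) is -2*x**2*cos(7*x)/7 + 4*x*sin(7*x)/49 + 2*x*cos(7*x)/7 - 2*sin(7*x)/49 + 4*cos(7*x)/343; evaluating from 0 to pi: ∫_{0}^{pi} (2*x**2 - 2*x) sin(7*x) dx = (-2*pi/7 - 4/343 + 2*pi**2/7) - (4/343) = -2*pi/7 - 8/343 + 2*pi**2/7.
Hence b_7 = (2/pi)·(-2*pi/7 - 8/343 + 2*pi**2/7) = 4*(-49*pi - 4 + 49*pi**2)/(343*pi).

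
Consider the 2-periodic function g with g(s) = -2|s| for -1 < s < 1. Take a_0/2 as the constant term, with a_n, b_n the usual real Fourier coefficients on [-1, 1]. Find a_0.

-2

a_0 = ∫_{-1}^{1} g(s) ds = -2.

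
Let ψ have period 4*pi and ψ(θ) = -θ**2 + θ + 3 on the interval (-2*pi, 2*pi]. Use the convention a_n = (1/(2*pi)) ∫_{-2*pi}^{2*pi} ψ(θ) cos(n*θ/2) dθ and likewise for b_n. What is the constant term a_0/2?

3 - 4*pi**2/3

a_0 = (1/(2*pi)) ∫_{-2*pi}^{2*pi} ψ(θ) dθ = (1/(2*pi)) · (-16*pi**3/3 + 12*pi) = 6 - 8*pi**2/3.
So the constant term a_0/2 = 3 - 4*pi**2/3.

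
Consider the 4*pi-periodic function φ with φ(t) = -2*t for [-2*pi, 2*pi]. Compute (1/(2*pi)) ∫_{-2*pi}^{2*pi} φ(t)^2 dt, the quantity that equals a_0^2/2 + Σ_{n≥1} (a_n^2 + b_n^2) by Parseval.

(1/(2*pi)) ∫_{-2*pi}^{2*pi} φ(t)^2 dt = (1/(2*pi)) · (64*pi**3/3) = 32*pi**2/3.

32*pi**2/3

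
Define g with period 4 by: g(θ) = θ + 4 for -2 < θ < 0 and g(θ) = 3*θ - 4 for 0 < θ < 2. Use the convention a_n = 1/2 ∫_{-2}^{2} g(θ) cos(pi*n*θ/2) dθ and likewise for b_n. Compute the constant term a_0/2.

a_0 = 1/2 ∫_{-2}^{2} g(θ) dθ = 1/2 · (4) = 2.
So the constant term a_0/2 = 1.

1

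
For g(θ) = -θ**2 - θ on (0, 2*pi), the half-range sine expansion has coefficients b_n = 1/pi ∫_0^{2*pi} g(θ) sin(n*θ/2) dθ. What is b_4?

1 + 2*pi

b_4 = 1/pi ∫_0^{2*pi} (-θ**2 - θ) sin(2*θ) dθ.
Integrating by parts twice (tabular method), an antiderivative of (-θ**2 - θ) sin(2*θ) is θ**2*cos(2*θ)/2 - θ*sin(2*θ)/2 + θ*cos(2*θ)/2 - sin(2*θ)/4 - cos(2*θ)/4; evaluating from 0 to 2*pi: ∫_{0}^{2*pi} (-θ**2 - θ) sin(2*θ) dθ = (-1/4 + pi + 2*pi**2) - (-1/4) = pi*(1 + 2*pi).
Hence b_4 = (1/pi)·(pi*(1 + 2*pi)) = 1 + 2*pi.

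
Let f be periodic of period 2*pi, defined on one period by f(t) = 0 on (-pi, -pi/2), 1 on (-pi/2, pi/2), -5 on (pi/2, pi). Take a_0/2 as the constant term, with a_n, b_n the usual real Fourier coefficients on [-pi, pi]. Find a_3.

-7/(3*pi)

a_3 = 1/pi ∫_{-pi}^{pi} f(t) cos(3*t) dt.
Split the integral at the breakpoints.
∫_{-pi}^{-pi/2} (0) cos(3*t) dt = 0.
Directly, an antiderivative of (1) cos(3*t) is sin(3*t)/3; evaluating from -pi/2 to pi/2: ∫_{-pi/2}^{pi/2} (1) cos(3*t) dt = (-1/3) - (1/3) = -2/3.
Directly, an antiderivative of (-5) cos(3*t) is -5*sin(3*t)/3; evaluating from pi/2 to pi: ∫_{pi/2}^{pi} (-5) cos(3*t) dt = (0) - (5/3) = -5/3.
Summing the pieces and multiplying by (1/pi) gives a_3 = -7/(3*pi).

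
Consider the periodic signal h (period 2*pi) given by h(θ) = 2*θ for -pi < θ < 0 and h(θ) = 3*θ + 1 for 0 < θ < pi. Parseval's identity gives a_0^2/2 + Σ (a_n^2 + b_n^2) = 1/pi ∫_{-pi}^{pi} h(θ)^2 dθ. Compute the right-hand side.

1/pi ∫_{-pi}^{pi} h(θ)^2 dθ = 1/pi · (pi*(3 + 9*pi + 13*pi**2)/3) = 1 + 3*pi + 13*pi**2/3.

1 + 3*pi + 13*pi**2/3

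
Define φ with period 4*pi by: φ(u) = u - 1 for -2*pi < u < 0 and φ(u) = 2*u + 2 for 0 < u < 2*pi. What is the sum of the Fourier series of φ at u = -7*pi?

2 + 2*pi

u = -7*pi differs from u = pi by -2 full period(s), and the series is 4*pi-periodic.
φ is continuous at u = pi with value 2 + 2*pi, so the series converges to 2 + 2*pi there.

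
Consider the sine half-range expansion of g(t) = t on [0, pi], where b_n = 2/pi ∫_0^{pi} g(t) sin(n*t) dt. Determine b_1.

2

b_1 = 2/pi ∫_0^{pi} (t) sin(t) dt.
Integrating by parts (boundary term plus one more integral), an antiderivative of (t) sin(t) is -t*cos(t) + sin(t); evaluating from 0 to pi: ∫_{0}^{pi} (t) sin(t) dt = (pi) - (0) = pi.
Hence b_1 = (2/pi)·(pi) = 2.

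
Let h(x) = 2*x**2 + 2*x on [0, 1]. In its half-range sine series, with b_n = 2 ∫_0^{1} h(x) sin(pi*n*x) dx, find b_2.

-4/pi

b_2 = 2 ∫_0^{1} (2*x**2 + 2*x) sin(2*pi*x) dx.
Integrating by parts twice (tabular method), an antiderivative of (2*x**2 + 2*x) sin(2*pi*x) is -x**2*cos(2*pi*x)/pi + x*sin(2*pi*x)/pi**2 - x*cos(2*pi*x)/pi + sin(2*pi*x)/(2*pi**2) + cos(2*pi*x)/(2*pi**3); evaluating from 0 to 1: ∫_{0}^{1} (2*x**2 + 2*x) sin(2*pi*x) dx = (-2/pi + 1/(2*pi**3)) - (1/(2*pi**3)) = -2/pi.
Hence b_2 = 2·(-2/pi) = -4/pi.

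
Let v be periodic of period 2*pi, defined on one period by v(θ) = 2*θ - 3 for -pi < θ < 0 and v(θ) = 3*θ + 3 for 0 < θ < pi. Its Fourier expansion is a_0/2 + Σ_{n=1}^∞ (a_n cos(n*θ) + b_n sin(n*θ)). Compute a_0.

a_0 = 1/pi ∫_{-pi}^{pi} v(θ) dθ = 1/pi · (pi**2/2) = pi/2.

pi/2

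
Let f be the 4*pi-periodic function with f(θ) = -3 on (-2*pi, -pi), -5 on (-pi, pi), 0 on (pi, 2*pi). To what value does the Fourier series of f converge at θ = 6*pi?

-3/2

θ = 6*pi differs from θ = 2*pi by 1 full period(s), and the series is 4*pi-periodic.
At θ = 2*pi the one-sided limits are f(2*pi^-) = 0 and f(2*pi^+) = -3.
By Dirichlet's theorem the series converges to their average, [(0) + (-3)]/2 = -3/2.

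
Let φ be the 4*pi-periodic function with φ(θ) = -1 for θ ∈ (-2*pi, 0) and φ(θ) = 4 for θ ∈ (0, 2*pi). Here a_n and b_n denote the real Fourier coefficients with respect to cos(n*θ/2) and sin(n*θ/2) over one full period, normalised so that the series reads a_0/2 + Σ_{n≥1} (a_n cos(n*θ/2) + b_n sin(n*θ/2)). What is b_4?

0

b_4 = (1/(2*pi)) ∫_{-2*pi}^{2*pi} φ(θ) sin(2*θ) dθ.
Split the integral at the breakpoints.
Directly, an antiderivative of (-1) sin(2*θ) is cos(2*θ)/2; evaluating from -2*pi to 0: ∫_{-2*pi}^{0} (-1) sin(2*θ) dθ = (1/2) - (1/2) = 0.
Directly, an antiderivative of (4) sin(2*θ) is -2*cos(2*θ); evaluating from 0 to 2*pi: ∫_{0}^{2*pi} (4) sin(2*θ) dθ = (-2) - (-2) = 0.
Summing the pieces and multiplying by (1/(2*pi)) gives b_4 = 0.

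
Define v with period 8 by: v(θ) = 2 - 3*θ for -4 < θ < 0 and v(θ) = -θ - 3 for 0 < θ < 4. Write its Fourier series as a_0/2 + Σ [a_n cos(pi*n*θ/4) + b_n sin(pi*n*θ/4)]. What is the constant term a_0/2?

a_0 = 1/4 ∫_{-4}^{4} v(θ) dθ = 1/4 · (12) = 3.
So the constant term a_0/2 = 3/2.

3/2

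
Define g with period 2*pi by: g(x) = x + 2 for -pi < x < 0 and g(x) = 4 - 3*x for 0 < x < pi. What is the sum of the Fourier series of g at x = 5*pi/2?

x = 5*pi/2 differs from x = pi/2 by 1 full period(s), and the series is 2*pi-periodic.
g is continuous at x = pi/2 with value 4 - 3*pi/2, so the series converges to 4 - 3*pi/2 there.

4 - 3*pi/2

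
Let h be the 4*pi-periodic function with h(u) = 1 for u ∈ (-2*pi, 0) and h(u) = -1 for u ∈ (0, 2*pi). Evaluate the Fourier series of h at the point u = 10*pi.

u = 10*pi differs from u = 2*pi by 2 full period(s), and the series is 4*pi-periodic.
At u = 2*pi the one-sided limits are h(2*pi^-) = -1 and h(2*pi^+) = 1.
By Dirichlet's theorem the series converges to their average, [(-1) + (1)]/2 = 0.

0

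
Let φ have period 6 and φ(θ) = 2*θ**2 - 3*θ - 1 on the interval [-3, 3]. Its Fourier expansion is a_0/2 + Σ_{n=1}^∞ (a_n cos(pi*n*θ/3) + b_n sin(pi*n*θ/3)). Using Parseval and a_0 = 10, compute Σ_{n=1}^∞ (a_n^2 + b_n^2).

558/5

Parseval: a_0^2/2 + Σ_{n≥1} (a_n^2+b_n^2) = 1/3 ∫_{-3}^{3} φ(θ)^2 dθ = 808/5.
Subtract a_0^2/2 = 50: Σ (a_n^2+b_n^2) = 558/5.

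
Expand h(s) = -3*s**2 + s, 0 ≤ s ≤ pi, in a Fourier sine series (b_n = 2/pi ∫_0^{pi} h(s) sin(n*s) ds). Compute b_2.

b_2 = 2/pi ∫_0^{pi} (-3*s**2 + s) sin(2*s) ds.
Integrating by parts twice (tabular method), an antiderivative of (-3*s**2 + s) sin(2*s) is 3*s**2*cos(2*s)/2 - 3*s*sin(2*s)/2 - s*cos(2*s)/2 + sin(2*s)/4 - 3*cos(2*s)/4; evaluating from 0 to pi: ∫_{0}^{pi} (-3*s**2 + s) sin(2*s) ds = (-pi/2 - 3/4 + 3*pi**2/2) - (-3/4) = pi*(-1 + 3*pi)/2.
Hence b_2 = (2/pi)·(pi*(-1 + 3*pi)/2) = -1 + 3*pi.

-1 + 3*pi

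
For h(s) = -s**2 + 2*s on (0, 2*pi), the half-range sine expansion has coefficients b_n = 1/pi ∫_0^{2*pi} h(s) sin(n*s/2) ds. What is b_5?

8*(-25*pi**2 + 4 + 25*pi)/(125*pi)

b_5 = 1/pi ∫_0^{2*pi} (-s**2 + 2*s) sin(5*s/2) ds.
Integrating by parts twice (tabular method), an antiderivative of (-s**2 + 2*s) sin(5*s/2) is 2*s**2*cos(5*s/2)/5 - 8*s*sin(5*s/2)/25 - 4*s*cos(5*s/2)/5 + 8*sin(5*s/2)/25 - 16*cos(5*s/2)/125; evaluating from 0 to 2*pi: ∫_{0}^{2*pi} (-s**2 + 2*s) sin(5*s/2) ds = (-8*pi**2/5 + 16/125 + 8*pi/5) - (-16/125) = -8*pi**2/5 + 32/125 + 8*pi/5.
Hence b_5 = (1/pi)·(-8*pi**2/5 + 32/125 + 8*pi/5) = 8*(-25*pi**2 + 4 + 25*pi)/(125*pi).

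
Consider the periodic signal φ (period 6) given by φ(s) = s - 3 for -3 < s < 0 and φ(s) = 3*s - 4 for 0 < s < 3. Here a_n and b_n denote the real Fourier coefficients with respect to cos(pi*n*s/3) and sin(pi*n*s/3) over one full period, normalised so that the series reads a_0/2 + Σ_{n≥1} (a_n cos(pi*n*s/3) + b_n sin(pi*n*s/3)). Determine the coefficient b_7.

10/(7*pi)

b_7 = 1/3 ∫_{-3}^{3} φ(s) sin(7*pi*s/3) ds.
Split the integral at the breakpoints.
Integrating by parts (boundary term plus one more integral), an antiderivative of (s - 3) sin(7*pi*s/3) is -3*s*cos(7*pi*s/3)/(7*pi) + 9*sin(7*pi*s/3)/(49*pi**2) + 9*cos(7*pi*s/3)/(7*pi); evaluating from -3 to 0: ∫_{-3}^{0} (s - 3) sin(7*pi*s/3) ds = (9/(7*pi)) - (-18/(7*pi)) = 27/(7*pi).
Integrating by parts (boundary term plus one more integral), an antiderivative of (3*s - 4) sin(7*pi*s/3) is -9*s*cos(7*pi*s/3)/(7*pi) + 27*sin(7*pi*s/3)/(49*pi**2) + 12*cos(7*pi*s/3)/(7*pi); evaluating from 0 to 3: ∫_{0}^{3} (3*s - 4) sin(7*pi*s/3) ds = (15/(7*pi)) - (12/(7*pi)) = 3/(7*pi).
Summing the pieces and multiplying by (1/3) gives b_7 = 10/(7*pi).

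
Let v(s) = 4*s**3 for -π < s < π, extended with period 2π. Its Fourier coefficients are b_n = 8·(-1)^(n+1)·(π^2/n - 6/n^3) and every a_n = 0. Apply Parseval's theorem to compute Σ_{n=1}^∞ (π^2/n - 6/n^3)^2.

pi**6/14

Parseval: Σ b_n^2 = (1/π) ∫_{-π}^{π} v(s)^2 ds = 32*pi**6/7.
b_n^2 = 64·(π^2/n - 6/n^3)^2, so the sum equals (32*pi**6/7)/64 = pi**6/14.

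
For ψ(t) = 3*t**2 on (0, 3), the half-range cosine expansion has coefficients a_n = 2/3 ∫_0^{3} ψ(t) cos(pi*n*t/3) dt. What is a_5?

a_5 = 2/3 ∫_0^{3} (3*t**2) cos(5*pi*t/3) dt.
Integrating by parts twice (tabular method), an antiderivative of (3*t**2) cos(5*pi*t/3) is 9*t**2*sin(5*pi*t/3)/(5*pi) + 54*t*cos(5*pi*t/3)/(25*pi**2) - 162*sin(5*pi*t/3)/(125*pi**3); evaluating from 0 to 3: ∫_{0}^{3} (3*t**2) cos(5*pi*t/3) dt = (-162/(25*pi**2)) - (0) = -162/(25*pi**2).
Hence a_5 = (2/3)·(-162/(25*pi**2)) = -108/(25*pi**2).

-108/(25*pi**2)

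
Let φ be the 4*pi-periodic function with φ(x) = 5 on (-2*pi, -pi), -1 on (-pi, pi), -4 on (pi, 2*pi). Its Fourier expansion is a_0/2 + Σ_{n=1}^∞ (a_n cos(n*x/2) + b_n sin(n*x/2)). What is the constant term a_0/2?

-1/4

a_0 = (1/(2*pi)) ∫_{-2*pi}^{2*pi} φ(x) dx = (1/(2*pi)) · (-pi) = -1/2.
So the constant term a_0/2 = -1/4.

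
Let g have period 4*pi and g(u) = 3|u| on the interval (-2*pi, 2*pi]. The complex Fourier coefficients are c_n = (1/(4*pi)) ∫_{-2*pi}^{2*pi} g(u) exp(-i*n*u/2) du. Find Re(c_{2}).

0

Since g is real-valued, Re(c_{2}) = (1/(4*pi)) ∫_{-2*pi}^{2*pi} g(u) cos(u) du = a_{2}/2.
g is even and cos(u) is even, so the integrand is even: ∫_{-2*pi}^{2*pi} g(u) cos(u) du = 2∫_0^{2*pi} g(u) cos(u) du.
Integrating by parts (boundary term plus one more integral), an antiderivative of (3*u) cos(u) is 3*u*sin(u) + 3*cos(u); evaluating from 0 to 2*pi: ∫_{0}^{2*pi} (3*u) cos(u) du = (3) - (3) = 0.
So ∫_{-2*pi}^{2*pi} g(u) cos(u) du = 0.
Hence Re(c_{2}) = (1/(4*pi))·(0) = 0.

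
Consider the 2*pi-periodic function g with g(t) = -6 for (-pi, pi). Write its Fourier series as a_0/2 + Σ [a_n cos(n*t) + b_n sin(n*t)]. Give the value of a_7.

0

a_7 = 1/pi ∫_{-pi}^{pi} g(t) cos(7*t) dt.
g is even and cos(7*t) is even, so the integrand is even and a_7 = 2/pi ∫_0^{pi} g(t) cos(7*t) dt.
Directly, an antiderivative of (-6) cos(7*t) is -6*sin(7*t)/7; evaluating from 0 to pi: ∫_{0}^{pi} (-6) cos(7*t) dt = (0) - (0) = 0.
Hence a_7 = (2/pi)·(0) = 0.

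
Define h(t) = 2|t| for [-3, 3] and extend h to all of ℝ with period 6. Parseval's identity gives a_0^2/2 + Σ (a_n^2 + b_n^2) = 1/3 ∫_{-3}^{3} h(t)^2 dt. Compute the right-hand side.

1/3 ∫_{-3}^{3} h(t)^2 dt = 1/3 · (72) = 24.

24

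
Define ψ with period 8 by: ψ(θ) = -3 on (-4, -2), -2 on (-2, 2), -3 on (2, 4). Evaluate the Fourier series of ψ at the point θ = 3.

-3

ψ is continuous at θ = 3 with value -3, so the series converges to -3 there.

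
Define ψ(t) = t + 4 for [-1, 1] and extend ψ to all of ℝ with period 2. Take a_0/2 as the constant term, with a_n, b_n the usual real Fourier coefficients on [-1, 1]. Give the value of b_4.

b_4 = ∫_{-1}^{1} ψ(t) sin(4*pi*t) dt.
Integrating by parts (boundary term plus one more integral), an antiderivative of (t + 4) sin(4*pi*t) is -t*cos(4*pi*t)/(4*pi) + sin(4*pi*t)/(16*pi**2) - cos(4*pi*t)/pi; evaluating from -1 to 1: ∫_{-1}^{1} (t + 4) sin(4*pi*t) dt = (-5/(4*pi)) - (-3/(4*pi)) = -1/(2*pi).
Hence b_4 = -1/(2*pi).

-1/(2*pi)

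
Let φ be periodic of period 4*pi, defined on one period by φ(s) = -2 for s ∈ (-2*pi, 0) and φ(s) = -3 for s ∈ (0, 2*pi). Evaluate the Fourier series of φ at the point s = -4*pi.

s = -4*pi differs from s = 0 by -1 full period(s), and the series is 4*pi-periodic.
At s = 0 the one-sided limits are φ(0^-) = -2 and φ(0^+) = -3.
By Dirichlet's theorem the series converges to their average, [(-2) + (-3)]/2 = -5/2.

-5/2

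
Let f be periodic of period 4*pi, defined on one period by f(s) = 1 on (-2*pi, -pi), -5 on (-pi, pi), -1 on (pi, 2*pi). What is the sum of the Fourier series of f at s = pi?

-3

At s = pi the one-sided limits are f(pi^-) = -5 and f(pi^+) = -1.
By Dirichlet's theorem the series converges to their average, [(-5) + (-1)]/2 = -3.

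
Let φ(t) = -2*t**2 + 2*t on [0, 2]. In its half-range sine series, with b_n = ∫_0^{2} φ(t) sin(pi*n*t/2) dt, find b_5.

b_5 = ∫_0^{2} (-2*t**2 + 2*t) sin(5*pi*t/2) dt.
Integrating by parts twice (tabular method), an antiderivative of (-2*t**2 + 2*t) sin(5*pi*t/2) is 4*t**2*cos(5*pi*t/2)/(5*pi) - 16*t*sin(5*pi*t/2)/(25*pi**2) - 4*t*cos(5*pi*t/2)/(5*pi) + 8*sin(5*pi*t/2)/(25*pi**2) - 32*cos(5*pi*t/2)/(125*pi**3); evaluating from 0 to 2: ∫_{0}^{2} (-2*t**2 + 2*t) sin(5*pi*t/2) dt = (8*(4 - 25*pi**2)/(125*pi**3)) - (-32/(125*pi**3)) = 8*(8 - 25*pi**2)/(125*pi**3).
Hence b_5 = 8*(8 - 25*pi**2)/(125*pi**3).

8*(8 - 25*pi**2)/(125*pi**3)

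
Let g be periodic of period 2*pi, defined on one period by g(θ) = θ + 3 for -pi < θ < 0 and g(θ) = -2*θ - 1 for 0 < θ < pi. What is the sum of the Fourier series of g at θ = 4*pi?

1

θ = 4*pi differs from θ = 0 by 2 full period(s), and the series is 2*pi-periodic.
At θ = 0 the one-sided limits are g(0^-) = 3 and g(0^+) = -1.
By Dirichlet's theorem the series converges to their average, [(3) + (-1)]/2 = 1.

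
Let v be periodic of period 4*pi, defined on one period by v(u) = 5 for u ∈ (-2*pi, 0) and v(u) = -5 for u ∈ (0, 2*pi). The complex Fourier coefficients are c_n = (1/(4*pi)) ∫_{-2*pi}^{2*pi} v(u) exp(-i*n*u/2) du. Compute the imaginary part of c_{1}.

10/pi

Since v is real-valued, Im(c_{1}) = -(1/(4*pi)) ∫_{-2*pi}^{2*pi} v(u) sin(u/2) du = -b_{1}/2.
v is odd and sin(u/2) is odd, so the integrand is even: ∫_{-2*pi}^{2*pi} v(u) sin(u/2) du = 2∫_0^{2*pi} v(u) sin(u/2) du.
Directly, an antiderivative of (-5) sin(u/2) is 10*cos(u/2); evaluating from 0 to 2*pi: ∫_{0}^{2*pi} (-5) sin(u/2) du = (-10) - (10) = -20.
So ∫_{-2*pi}^{2*pi} v(u) sin(u/2) du = -40.
Hence Im(c_{1}) = (-1/(4*pi))·(-40) = 10/pi.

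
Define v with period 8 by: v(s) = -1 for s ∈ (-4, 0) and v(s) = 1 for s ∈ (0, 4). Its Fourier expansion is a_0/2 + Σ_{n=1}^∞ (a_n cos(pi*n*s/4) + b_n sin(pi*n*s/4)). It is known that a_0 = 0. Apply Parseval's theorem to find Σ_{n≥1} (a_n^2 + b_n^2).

2

Parseval: a_0^2/2 + Σ_{n≥1} (a_n^2+b_n^2) = 1/4 ∫_{-4}^{4} v(s)^2 ds = 2.
Subtract a_0^2/2 = 0: Σ (a_n^2+b_n^2) = 2.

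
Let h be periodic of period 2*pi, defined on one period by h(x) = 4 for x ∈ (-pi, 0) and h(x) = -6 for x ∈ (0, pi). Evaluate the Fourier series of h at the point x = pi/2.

h is continuous at x = pi/2 with value -6, so the series converges to -6 there.

-6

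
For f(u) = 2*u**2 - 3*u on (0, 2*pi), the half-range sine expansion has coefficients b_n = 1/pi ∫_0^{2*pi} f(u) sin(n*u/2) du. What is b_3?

-4 - 64/(27*pi) + 16*pi/3

b_3 = 1/pi ∫_0^{2*pi} (2*u**2 - 3*u) sin(3*u/2) du.
Integrating by parts twice (tabular method), an antiderivative of (2*u**2 - 3*u) sin(3*u/2) is -4*u**2*cos(3*u/2)/3 + 16*u*sin(3*u/2)/9 + 2*u*cos(3*u/2) - 4*sin(3*u/2)/3 + 32*cos(3*u/2)/27; evaluating from 0 to 2*pi: ∫_{0}^{2*pi} (2*u**2 - 3*u) sin(3*u/2) du = (-4*pi - 32/27 + 16*pi**2/3) - (32/27) = -4*pi - 64/27 + 16*pi**2/3.
Hence b_3 = (1/pi)·(-4*pi - 64/27 + 16*pi**2/3) = -4 - 64/(27*pi) + 16*pi/3.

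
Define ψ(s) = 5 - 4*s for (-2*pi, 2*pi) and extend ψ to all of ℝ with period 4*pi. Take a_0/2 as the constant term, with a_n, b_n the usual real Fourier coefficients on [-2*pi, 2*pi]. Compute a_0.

a_0 = (1/(2*pi)) ∫_{-2*pi}^{2*pi} ψ(s) ds = (1/(2*pi)) · (20*pi) = 10.

10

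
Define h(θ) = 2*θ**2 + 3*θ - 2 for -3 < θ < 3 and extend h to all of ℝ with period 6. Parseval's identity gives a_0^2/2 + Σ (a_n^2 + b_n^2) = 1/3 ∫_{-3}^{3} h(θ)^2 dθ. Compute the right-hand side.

718/5

1/3 ∫_{-3}^{3} h(θ)^2 dθ = 1/3 · (2154/5) = 718/5.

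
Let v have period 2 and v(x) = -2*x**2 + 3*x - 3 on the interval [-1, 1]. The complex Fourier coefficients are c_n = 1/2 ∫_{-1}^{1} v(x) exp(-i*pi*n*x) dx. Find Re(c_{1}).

4/pi**2

Since v is real-valued, Re(c_{1}) = 1/2 ∫_{-1}^{1} v(x) cos(pi*x) dx = a_{1}/2.
Integrating by parts twice (tabular method), an antiderivative of (-2*x**2 + 3*x - 3) cos(pi*x) is -2*x**2*sin(pi*x)/pi + 3*x*sin(pi*x)/pi - 4*x*cos(pi*x)/pi**2 - 3*sin(pi*x)/pi + 4*sin(pi*x)/pi**3 + 3*cos(pi*x)/pi**2; evaluating from -1 to 1: ∫_{-1}^{1} (-2*x**2 + 3*x - 3) cos(pi*x) dx = (pi**(-2)) - (-7/pi**2) = 8/pi**2.
Hence Re(c_{1}) = (1/2)·(8/pi**2) = 4/pi**2.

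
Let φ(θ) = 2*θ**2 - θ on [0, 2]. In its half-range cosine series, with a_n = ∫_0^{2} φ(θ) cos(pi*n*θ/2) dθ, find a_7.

-24/(49*pi**2)

a_7 = ∫_0^{2} (2*θ**2 - θ) cos(7*pi*θ/2) dθ.
Integrating by parts twice (tabular method), an antiderivative of (2*θ**2 - θ) cos(7*pi*θ/2) is 4*θ**2*sin(7*pi*θ/2)/(7*pi) - 2*θ*sin(7*pi*θ/2)/(7*pi) + 16*θ*cos(7*pi*θ/2)/(49*pi**2) - 32*sin(7*pi*θ/2)/(343*pi**3) - 4*cos(7*pi*θ/2)/(49*pi**2); evaluating from 0 to 2: ∫_{0}^{2} (2*θ**2 - θ) cos(7*pi*θ/2) dθ = (-4/(7*pi**2)) - (-4/(49*pi**2)) = -24/(49*pi**2).
Hence a_7 = -24/(49*pi**2).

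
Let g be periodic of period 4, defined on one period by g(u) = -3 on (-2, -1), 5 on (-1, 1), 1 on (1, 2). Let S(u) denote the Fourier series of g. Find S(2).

-1

At u = 2 the one-sided limits are g(2^-) = 1 and g(2^+) = -3.
By Dirichlet's theorem the series converges to their average, [(1) + (-3)]/2 = -1.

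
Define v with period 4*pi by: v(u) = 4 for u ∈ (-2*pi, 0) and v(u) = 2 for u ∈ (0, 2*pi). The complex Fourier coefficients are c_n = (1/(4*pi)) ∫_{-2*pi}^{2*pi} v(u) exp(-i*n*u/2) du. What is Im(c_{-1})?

Since v is real-valued, Im(c_{-1}) = -(1/(4*pi)) ∫_{-2*pi}^{2*pi} v(u) sin(-u/2) du = b_{1}/2.
Split the integral at the breakpoints.
Directly, an antiderivative of (4) sin(-u/2) is 8*cos(u/2); evaluating from -2*pi to 0: ∫_{-2*pi}^{0} (4) sin(-u/2) du = (8) - (-8) = 16.
Directly, an antiderivative of (2) sin(-u/2) is 4*cos(u/2); evaluating from 0 to 2*pi: ∫_{0}^{2*pi} (2) sin(-u/2) du = (-4) - (4) = -8.
So ∫_{-2*pi}^{2*pi} v(u) sin(-u/2) du = 8.
Hence Im(c_{-1}) = (-1/(4*pi))·(8) = -2/pi.

-2/pi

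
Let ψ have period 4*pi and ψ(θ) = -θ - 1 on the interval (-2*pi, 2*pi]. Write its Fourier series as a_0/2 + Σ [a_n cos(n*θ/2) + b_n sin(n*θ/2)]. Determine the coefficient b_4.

1

b_4 = (1/(2*pi)) ∫_{-2*pi}^{2*pi} ψ(θ) sin(2*θ) dθ.
Integrating by parts (boundary term plus one more integral), an antiderivative of (-θ - 1) sin(2*θ) is θ*cos(2*θ)/2 - sin(2*θ)/4 + cos(2*θ)/2; evaluating from -2*pi to 2*pi: ∫_{-2*pi}^{2*pi} (-θ - 1) sin(2*θ) dθ = (1/2 + pi) - (1/2 - pi) = 2*pi.
Hence b_4 = (1/(2*pi))·(2*pi) = 1.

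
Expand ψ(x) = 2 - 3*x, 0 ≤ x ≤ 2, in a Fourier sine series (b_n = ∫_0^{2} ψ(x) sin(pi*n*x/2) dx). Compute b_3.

b_3 = ∫_0^{2} (2 - 3*x) sin(3*pi*x/2) dx.
Integrating by parts (boundary term plus one more integral), an antiderivative of (2 - 3*x) sin(3*pi*x/2) is 2*x*cos(3*pi*x/2)/pi - 4*sin(3*pi*x/2)/(3*pi**2) - 4*cos(3*pi*x/2)/(3*pi); evaluating from 0 to 2: ∫_{0}^{2} (2 - 3*x) sin(3*pi*x/2) dx = (-8/(3*pi)) - (-4/(3*pi)) = -4/(3*pi).
Hence b_3 = -4/(3*pi).

-4/(3*pi)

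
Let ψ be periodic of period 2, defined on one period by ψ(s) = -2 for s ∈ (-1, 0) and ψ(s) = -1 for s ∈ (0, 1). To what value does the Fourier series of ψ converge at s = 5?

-3/2

s = 5 differs from s = 1 by 2 full period(s), and the series is 2-periodic.
At s = 1 the one-sided limits are ψ(1^-) = -1 and ψ(1^+) = -2.
By Dirichlet's theorem the series converges to their average, [(-1) + (-2)]/2 = -3/2.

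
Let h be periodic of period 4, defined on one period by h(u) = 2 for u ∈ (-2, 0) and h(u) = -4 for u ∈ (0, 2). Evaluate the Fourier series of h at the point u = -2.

At u = -2 the one-sided limits are h(-2^-) = -4 and h(-2^+) = 2.
By Dirichlet's theorem the series converges to their average, [(-4) + (2)]/2 = -1.

-1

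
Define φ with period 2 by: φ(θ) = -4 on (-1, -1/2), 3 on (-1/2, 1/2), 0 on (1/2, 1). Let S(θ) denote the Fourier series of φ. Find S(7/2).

-1/2

θ = 7/2 differs from θ = -1/2 by 2 full period(s), and the series is 2-periodic.
At θ = -1/2 the one-sided limits are φ(-1/2^-) = -4 and φ(-1/2^+) = 3.
By Dirichlet's theorem the series converges to their average, [(-4) + (3)]/2 = -1/2.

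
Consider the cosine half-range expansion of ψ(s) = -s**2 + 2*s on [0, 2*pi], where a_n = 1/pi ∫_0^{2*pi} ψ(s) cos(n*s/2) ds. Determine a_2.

-4

a_2 = 1/pi ∫_0^{2*pi} (-s**2 + 2*s) cos(s) ds.
Integrating by parts twice (tabular method), an antiderivative of (-s**2 + 2*s) cos(s) is -s**2*sin(s) + 2*s*sin(s) - 2*s*cos(s) + 2*sin(s) + 2*cos(s); evaluating from 0 to 2*pi: ∫_{0}^{2*pi} (-s**2 + 2*s) cos(s) ds = (2 - 4*pi) - (2) = -4*pi.
Hence a_2 = (1/pi)·(-4*pi) = -4.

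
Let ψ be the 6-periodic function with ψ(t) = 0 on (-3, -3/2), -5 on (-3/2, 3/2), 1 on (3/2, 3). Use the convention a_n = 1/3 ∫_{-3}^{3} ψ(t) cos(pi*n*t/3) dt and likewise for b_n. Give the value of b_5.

b_5 = 1/3 ∫_{-3}^{3} ψ(t) sin(5*pi*t/3) dt.
Split the integral at the breakpoints.
∫_{-3}^{-3/2} (0) sin(5*pi*t/3) dt = 0.
Directly, an antiderivative of (-5) sin(5*pi*t/3) is 3*cos(5*pi*t/3)/pi; evaluating from -3/2 to 3/2: ∫_{-3/2}^{3/2} (-5) sin(5*pi*t/3) dt = (0) - (0) = 0.
Directly, an antiderivative of (1) sin(5*pi*t/3) is -3*cos(5*pi*t/3)/(5*pi); evaluating from 3/2 to 3: ∫_{3/2}^{3} (1) sin(5*pi*t/3) dt = (3/(5*pi)) - (0) = 3/(5*pi).
Summing the pieces and multiplying by (1/3) gives b_5 = 1/(5*pi).

1/(5*pi)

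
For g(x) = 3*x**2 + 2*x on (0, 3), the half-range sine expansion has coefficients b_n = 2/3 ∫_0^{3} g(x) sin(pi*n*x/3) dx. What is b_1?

-216/pi**3 + 66/pi

b_1 = 2/3 ∫_0^{3} (3*x**2 + 2*x) sin(pi*x/3) dx.
Integrating by parts twice (tabular method), an antiderivative of (3*x**2 + 2*x) sin(pi*x/3) is -9*x**2*cos(pi*x/3)/pi + 54*x*sin(pi*x/3)/pi**2 - 6*x*cos(pi*x/3)/pi + 18*sin(pi*x/3)/pi**2 + 162*cos(pi*x/3)/pi**3; evaluating from 0 to 3: ∫_{0}^{3} (3*x**2 + 2*x) sin(pi*x/3) dx = (-162/pi**3 + 99/pi) - (162/pi**3) = -324/pi**3 + 99/pi.
Hence b_1 = (2/3)·(-324/pi**3 + 99/pi) = -216/pi**3 + 66/pi.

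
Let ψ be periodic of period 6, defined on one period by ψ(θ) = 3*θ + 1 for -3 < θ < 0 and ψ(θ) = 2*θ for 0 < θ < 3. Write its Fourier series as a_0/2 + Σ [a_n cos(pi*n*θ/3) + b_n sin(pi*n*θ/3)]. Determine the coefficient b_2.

-15/(2*pi)

b_2 = 1/3 ∫_{-3}^{3} ψ(θ) sin(2*pi*θ/3) dθ.
Split the integral at the breakpoints.
Integrating by parts (boundary term plus one more integral), an antiderivative of (3*θ + 1) sin(2*pi*θ/3) is -9*θ*cos(2*pi*θ/3)/(2*pi) + 27*sin(2*pi*θ/3)/(4*pi**2) - 3*cos(2*pi*θ/3)/(2*pi); evaluating from -3 to 0: ∫_{-3}^{0} (3*θ + 1) sin(2*pi*θ/3) dθ = (-3/(2*pi)) - (12/pi) = -27/(2*pi).
Integrating by parts (boundary term plus one more integral), an antiderivative of (2*θ) sin(2*pi*θ/3) is -3*θ*cos(2*pi*θ/3)/pi + 9*sin(2*pi*θ/3)/(2*pi**2); evaluating from 0 to 3: ∫_{0}^{3} (2*θ) sin(2*pi*θ/3) dθ = (-9/pi) - (0) = -9/pi.
Summing the pieces and multiplying by (1/3) gives b_2 = -15/(2*pi).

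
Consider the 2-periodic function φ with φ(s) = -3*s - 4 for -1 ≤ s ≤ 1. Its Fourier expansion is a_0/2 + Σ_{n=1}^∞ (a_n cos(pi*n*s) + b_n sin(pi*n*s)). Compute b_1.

b_1 = ∫_{-1}^{1} φ(s) sin(pi*s) ds.
Integrating by parts (boundary term plus one more integral), an antiderivative of (-3*s - 4) sin(pi*s) is 3*s*cos(pi*s)/pi - 3*sin(pi*s)/pi**2 + 4*cos(pi*s)/pi; evaluating from -1 to 1: ∫_{-1}^{1} (-3*s - 4) sin(pi*s) ds = (-7/pi) - (-1/pi) = -6/pi.
Hence b_1 = -6/pi.

-6/pi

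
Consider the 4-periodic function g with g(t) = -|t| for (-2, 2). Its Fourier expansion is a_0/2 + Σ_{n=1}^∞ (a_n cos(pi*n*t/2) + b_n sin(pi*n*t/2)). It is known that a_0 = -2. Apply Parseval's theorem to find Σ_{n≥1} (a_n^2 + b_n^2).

Parseval: a_0^2/2 + Σ_{n≥1} (a_n^2+b_n^2) = 1/2 ∫_{-2}^{2} g(t)^2 dt = 8/3.
Subtract a_0^2/2 = 2: Σ (a_n^2+b_n^2) = 2/3.

2/3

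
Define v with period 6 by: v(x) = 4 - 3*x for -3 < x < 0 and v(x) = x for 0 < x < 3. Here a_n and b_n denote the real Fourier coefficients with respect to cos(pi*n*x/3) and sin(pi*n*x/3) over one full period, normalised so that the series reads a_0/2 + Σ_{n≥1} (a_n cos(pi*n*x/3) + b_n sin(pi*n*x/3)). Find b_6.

b_6 = 1/3 ∫_{-3}^{3} v(x) sin(2*pi*x) dx.
Split the integral at the breakpoints.
Integrating by parts (boundary term plus one more integral), an antiderivative of (4 - 3*x) sin(2*pi*x) is 3*x*cos(2*pi*x)/(2*pi) - 3*sin(2*pi*x)/(4*pi**2) - 2*cos(2*pi*x)/pi; evaluating from -3 to 0: ∫_{-3}^{0} (4 - 3*x) sin(2*pi*x) dx = (-2/pi) - (-13/(2*pi)) = 9/(2*pi).
Integrating by parts (boundary term plus one more integral), an antiderivative of (x) sin(2*pi*x) is -x*cos(2*pi*x)/(2*pi) + sin(2*pi*x)/(4*pi**2); evaluating from 0 to 3: ∫_{0}^{3} (x) sin(2*pi*x) dx = (-3/(2*pi)) - (0) = -3/(2*pi).
Summing the pieces and multiplying by (1/3) gives b_6 = 1/pi.

1/pi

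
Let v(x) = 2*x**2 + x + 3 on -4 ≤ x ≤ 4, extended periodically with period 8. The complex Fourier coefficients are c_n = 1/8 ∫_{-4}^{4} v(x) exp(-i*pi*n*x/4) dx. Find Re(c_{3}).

Since v is real-valued, Re(c_{3}) = 1/8 ∫_{-4}^{4} v(x) cos(3*pi*x/4) dx = a_{3}/2.
Integrating by parts twice (tabular method), an antiderivative of (2*x**2 + x + 3) cos(3*pi*x/4) is 8*x**2*sin(3*pi*x/4)/(3*pi) + 4*x*sin(3*pi*x/4)/(3*pi) + 64*x*cos(3*pi*x/4)/(9*pi**2) - 256*sin(3*pi*x/4)/(27*pi**3) + 4*sin(3*pi*x/4)/pi + 16*cos(3*pi*x/4)/(9*pi**2); evaluating from -4 to 4: ∫_{-4}^{4} (2*x**2 + x + 3) cos(3*pi*x/4) dx = (-272/(9*pi**2)) - (80/(3*pi**2)) = -512/(9*pi**2).
Hence Re(c_{3}) = (1/8)·(-512/(9*pi**2)) = -64/(9*pi**2).

-64/(9*pi**2)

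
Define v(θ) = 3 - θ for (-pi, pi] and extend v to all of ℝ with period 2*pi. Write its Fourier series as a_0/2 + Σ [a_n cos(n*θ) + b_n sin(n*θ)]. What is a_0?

6

a_0 = 1/pi ∫_{-pi}^{pi} v(θ) dθ = 1/pi · (6*pi) = 6.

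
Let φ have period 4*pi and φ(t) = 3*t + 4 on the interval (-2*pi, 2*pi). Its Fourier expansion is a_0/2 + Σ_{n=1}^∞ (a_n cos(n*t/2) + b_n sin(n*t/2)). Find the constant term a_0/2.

a_0 = (1/(2*pi)) ∫_{-2*pi}^{2*pi} φ(t) dt = (1/(2*pi)) · (16*pi) = 8.
So the constant term a_0/2 = 4.

4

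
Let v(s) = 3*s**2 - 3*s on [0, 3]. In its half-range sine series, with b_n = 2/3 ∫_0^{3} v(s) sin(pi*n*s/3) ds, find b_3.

-8/pi**3 + 12/pi

b_3 = 2/3 ∫_0^{3} (3*s**2 - 3*s) sin(pi*s) ds.
Integrating by parts twice (tabular method), an antiderivative of (3*s**2 - 3*s) sin(pi*s) is -3*s**2*cos(pi*s)/pi + 6*s*sin(pi*s)/pi**2 + 3*s*cos(pi*s)/pi - 3*sin(pi*s)/pi**2 + 6*cos(pi*s)/pi**3; evaluating from 0 to 3: ∫_{0}^{3} (3*s**2 - 3*s) sin(pi*s) ds = (-6/pi**3 + 18/pi) - (6/pi**3) = -12/pi**3 + 18/pi.
Hence b_3 = (2/3)·(-12/pi**3 + 18/pi) = -8/pi**3 + 12/pi.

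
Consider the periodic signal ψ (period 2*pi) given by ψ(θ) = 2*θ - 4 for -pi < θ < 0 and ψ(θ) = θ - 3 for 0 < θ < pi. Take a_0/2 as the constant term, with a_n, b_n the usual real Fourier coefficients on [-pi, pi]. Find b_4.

-3/4

b_4 = 1/pi ∫_{-pi}^{pi} ψ(θ) sin(4*θ) dθ.
Split the integral at the breakpoints.
Integrating by parts (boundary term plus one more integral), an antiderivative of (2*θ - 4) sin(4*θ) is -θ*cos(4*θ)/2 + sin(4*θ)/8 + cos(4*θ); evaluating from -pi to 0: ∫_{-pi}^{0} (2*θ - 4) sin(4*θ) dθ = (1) - (1 + pi/2) = -pi/2.
Integrating by parts (boundary term plus one more integral), an antiderivative of (θ - 3) sin(4*θ) is -θ*cos(4*θ)/4 + sin(4*θ)/16 + 3*cos(4*θ)/4; evaluating from 0 to pi: ∫_{0}^{pi} (θ - 3) sin(4*θ) dθ = (3/4 - pi/4) - (3/4) = -pi/4.
Summing the pieces and multiplying by (1/pi) gives b_4 = -3/4.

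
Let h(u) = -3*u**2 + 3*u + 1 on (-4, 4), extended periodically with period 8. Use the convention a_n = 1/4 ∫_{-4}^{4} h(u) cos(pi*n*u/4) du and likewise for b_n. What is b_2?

b_2 = 1/4 ∫_{-4}^{4} h(u) sin(pi*u/2) du.
Integrating by parts twice (tabular method), an antiderivative of (-3*u**2 + 3*u + 1) sin(pi*u/2) is 6*u**2*cos(pi*u/2)/pi - 24*u*sin(pi*u/2)/pi**2 - 6*u*cos(pi*u/2)/pi + 12*sin(pi*u/2)/pi**2 - 48*cos(pi*u/2)/pi**3 - 2*cos(pi*u/2)/pi; evaluating from -4 to 4: ∫_{-4}^{4} (-3*u**2 + 3*u + 1) sin(pi*u/2) du = (-48/pi**3 + 70/pi) - (-48/pi**3 + 118/pi) = -48/pi.
Hence b_2 = (1/4)·(-48/pi) = -12/pi.

-12/pi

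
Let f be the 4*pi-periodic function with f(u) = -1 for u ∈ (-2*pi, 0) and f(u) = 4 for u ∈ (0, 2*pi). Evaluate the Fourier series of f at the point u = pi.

f is continuous at u = pi with value 4, so the series converges to 4 there.

4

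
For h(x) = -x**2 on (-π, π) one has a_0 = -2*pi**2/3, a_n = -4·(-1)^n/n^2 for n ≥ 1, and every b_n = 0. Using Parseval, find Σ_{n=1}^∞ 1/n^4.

pi**4/90

Parseval: a_0^2/2 + Σ a_n^2 = (1/π) ∫_{-π}^{π} h(x)^2 dx = 2*pi**4/5.
Subtract a_0^2/2 = 2*pi**4/9: Σ a_n^2 = 8*pi**4/45.
Since a_n^2 = 16/n^4, Σ 1/n^4 = pi**4/90.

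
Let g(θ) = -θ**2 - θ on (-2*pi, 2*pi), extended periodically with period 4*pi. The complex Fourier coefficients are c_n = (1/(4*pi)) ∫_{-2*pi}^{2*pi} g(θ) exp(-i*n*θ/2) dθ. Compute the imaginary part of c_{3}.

Since g is real-valued, Im(c_{3}) = -(1/(4*pi)) ∫_{-2*pi}^{2*pi} g(θ) sin(3*θ/2) dθ = -b_{3}/2.
Integrating by parts twice (tabular method), an antiderivative of (-θ**2 - θ) sin(3*θ/2) is 2*θ**2*cos(3*θ/2)/3 - 8*θ*sin(3*θ/2)/9 + 2*θ*cos(3*θ/2)/3 - 4*sin(3*θ/2)/9 - 16*cos(3*θ/2)/27; evaluating from -2*pi to 2*pi: ∫_{-2*pi}^{2*pi} (-θ**2 - θ) sin(3*θ/2) dθ = (-8*pi**2/3 - 4*pi/3 + 16/27) - (-8*pi**2/3 + 16/27 + 4*pi/3) = -8*pi/3.
Hence Im(c_{3}) = (-1/(4*pi))·(-8*pi/3) = 2/3.

2/3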